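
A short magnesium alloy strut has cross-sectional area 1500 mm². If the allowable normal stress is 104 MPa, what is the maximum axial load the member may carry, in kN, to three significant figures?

156 kN

P_max = σ_allow · A = 104 · 1500 = 156000 N = 156 kN.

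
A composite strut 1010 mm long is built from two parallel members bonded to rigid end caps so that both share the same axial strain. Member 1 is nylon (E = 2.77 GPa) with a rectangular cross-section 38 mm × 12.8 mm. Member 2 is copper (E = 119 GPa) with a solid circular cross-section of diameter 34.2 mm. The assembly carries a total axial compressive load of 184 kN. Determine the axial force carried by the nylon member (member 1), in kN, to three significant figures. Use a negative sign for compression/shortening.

A_1 = 486.4 mm².
A_2 = 918.6 mm².
Equal strain + equilibrium ⇒ each member carries load in proportion to AE: A₁E₁ = 1347000 N, A₂E₂ = 109300000 N, ΣAE = 110700000 N.
F₁ = P·A₁E₁/ΣAE = -184000·1347000/110700000 = -2240 N.

-2.24 kN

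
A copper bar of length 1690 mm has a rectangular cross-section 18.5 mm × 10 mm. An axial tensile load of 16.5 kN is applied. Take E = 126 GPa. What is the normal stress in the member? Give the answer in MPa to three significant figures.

A = 185 mm².
σ = N/A = 16500/185 = 89.19 MPa.

89.2 MPa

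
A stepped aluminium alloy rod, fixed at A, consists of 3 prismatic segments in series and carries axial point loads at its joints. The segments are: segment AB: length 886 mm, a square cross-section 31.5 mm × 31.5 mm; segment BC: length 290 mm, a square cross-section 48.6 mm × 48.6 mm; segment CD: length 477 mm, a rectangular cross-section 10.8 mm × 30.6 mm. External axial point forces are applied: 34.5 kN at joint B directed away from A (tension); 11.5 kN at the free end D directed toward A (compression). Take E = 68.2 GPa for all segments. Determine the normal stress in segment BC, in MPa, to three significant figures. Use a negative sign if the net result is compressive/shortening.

Internal axial forces (sectioning from the free end, tension +): N_CD = -11.5 kN, N_BC = -11.5 kN, N_AB = 23 kN.
A_BC = 2362 mm².
σ_BC = N_BC/A_BC = -11500/2362 = -4.869 MPa.

-4.87 MPa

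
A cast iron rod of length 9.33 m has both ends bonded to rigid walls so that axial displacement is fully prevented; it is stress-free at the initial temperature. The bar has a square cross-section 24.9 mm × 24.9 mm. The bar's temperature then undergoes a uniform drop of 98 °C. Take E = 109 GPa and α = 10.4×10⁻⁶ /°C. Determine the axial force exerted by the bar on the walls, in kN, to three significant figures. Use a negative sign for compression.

68.9 kN

Free thermal expansion αLΔT = 10.4e-6 · 9330 · -98 = -9.509 mm.
The walls impose strain ε = −(-9.509)/9330 = 1.0192e-03; σ = Eε = 109000 · 1.0192e-03 = 111.1 MPa.
Wall reaction R = σ·A = 111.1·620 = 68880 N = 68.88 kN.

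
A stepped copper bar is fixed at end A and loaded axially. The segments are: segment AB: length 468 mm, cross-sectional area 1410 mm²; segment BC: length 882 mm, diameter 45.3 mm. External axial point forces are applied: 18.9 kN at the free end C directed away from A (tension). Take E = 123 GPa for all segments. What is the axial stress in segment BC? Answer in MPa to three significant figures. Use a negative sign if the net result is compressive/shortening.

11.7 MPa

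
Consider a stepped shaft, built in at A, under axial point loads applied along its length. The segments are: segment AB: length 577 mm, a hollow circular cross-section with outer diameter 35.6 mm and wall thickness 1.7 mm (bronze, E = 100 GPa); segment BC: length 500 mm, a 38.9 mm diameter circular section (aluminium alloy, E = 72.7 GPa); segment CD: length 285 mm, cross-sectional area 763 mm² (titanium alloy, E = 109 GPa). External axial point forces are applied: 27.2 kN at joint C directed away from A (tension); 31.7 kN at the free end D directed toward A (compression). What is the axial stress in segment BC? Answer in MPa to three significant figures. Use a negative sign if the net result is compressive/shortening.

Internal axial forces (sectioning from the free end, tension +): N_CD = -31.7 kN, N_BC = -4.5 kN, N_AB = -4.5 kN.
A_BC = 1188 mm².
σ_BC = N_BC/A_BC = -4500/1188 = -3.786 MPa.

-3.79 MPa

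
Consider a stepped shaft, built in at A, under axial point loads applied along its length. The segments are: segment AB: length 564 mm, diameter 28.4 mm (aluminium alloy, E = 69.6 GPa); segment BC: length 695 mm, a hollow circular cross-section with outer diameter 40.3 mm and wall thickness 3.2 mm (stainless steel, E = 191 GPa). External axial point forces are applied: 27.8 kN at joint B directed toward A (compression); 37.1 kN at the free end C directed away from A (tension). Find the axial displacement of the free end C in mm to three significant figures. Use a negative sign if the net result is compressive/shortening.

0.481 mm

Internal axial forces (sectioning from the free end, tension +): N_BC = 37.1 kN, N_AB = 9.3 kN.
A_AB = 633.5 mm².
A_BC = 373 mm².
δ_AB = 9300·564/(633.5·69600) = 0.119 mm
δ_BC = 37100·695/(373·191000) = 0.362 mm
δ = Σδ_i = 0.4809 mm.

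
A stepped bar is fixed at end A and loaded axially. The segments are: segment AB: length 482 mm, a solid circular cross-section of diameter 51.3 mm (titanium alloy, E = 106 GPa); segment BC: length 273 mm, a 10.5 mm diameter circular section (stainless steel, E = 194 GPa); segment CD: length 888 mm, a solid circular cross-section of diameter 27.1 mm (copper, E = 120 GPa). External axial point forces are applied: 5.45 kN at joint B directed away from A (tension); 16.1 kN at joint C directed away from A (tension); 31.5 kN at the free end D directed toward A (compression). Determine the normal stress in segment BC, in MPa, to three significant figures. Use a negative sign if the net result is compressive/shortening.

Internal axial forces (sectioning from the free end, tension +): N_CD = -31.5 kN, N_BC = -15.4 kN, N_AB = -9.95 kN.
A_BC = 86.59 mm².
σ_BC = N_BC/A_BC = -15400/86.59 = -177.8 MPa.

-178 MPa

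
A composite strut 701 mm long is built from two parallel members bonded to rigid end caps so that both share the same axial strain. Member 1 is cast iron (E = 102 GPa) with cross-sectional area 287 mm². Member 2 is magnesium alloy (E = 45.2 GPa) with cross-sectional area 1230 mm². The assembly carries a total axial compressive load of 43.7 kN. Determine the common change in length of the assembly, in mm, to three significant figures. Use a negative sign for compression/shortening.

-0.361 mm

Equal strain + equilibrium ⇒ each member carries load in proportion to AE: A₁E₁ = 29270000 N, A₂E₂ = 55600000 N, ΣAE = 84870000 N.
δ = PL/ΣAE = -43700·701/84870000 = -0.3609 mm.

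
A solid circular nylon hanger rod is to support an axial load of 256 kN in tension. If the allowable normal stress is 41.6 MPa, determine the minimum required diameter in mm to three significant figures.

88.5 mm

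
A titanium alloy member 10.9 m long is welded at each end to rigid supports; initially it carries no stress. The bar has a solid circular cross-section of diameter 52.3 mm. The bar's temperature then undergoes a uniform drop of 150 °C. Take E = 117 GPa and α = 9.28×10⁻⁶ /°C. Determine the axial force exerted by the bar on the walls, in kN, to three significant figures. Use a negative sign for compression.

Free thermal expansion αLΔT = 9.28e-6 · 10900 · -150 = -15.17 mm.
The walls impose strain ε = −(-15.17)/10900 = 1.3920e-03; σ = Eε = 117000 · 1.3920e-03 = 162.9 MPa.
Wall reaction R = σ·A = 162.9·2148 = 349900 N = 349.9 kN.

350 kN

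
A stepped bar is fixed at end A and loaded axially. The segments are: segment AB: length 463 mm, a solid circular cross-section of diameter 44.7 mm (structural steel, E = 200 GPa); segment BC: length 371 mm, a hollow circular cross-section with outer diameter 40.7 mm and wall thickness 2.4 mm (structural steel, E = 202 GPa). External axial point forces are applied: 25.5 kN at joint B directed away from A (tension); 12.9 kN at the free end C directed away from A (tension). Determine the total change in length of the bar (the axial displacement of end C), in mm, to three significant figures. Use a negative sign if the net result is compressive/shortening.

0.139 mm

Internal axial forces (sectioning from the free end, tension +): N_BC = 12.9 kN, N_AB = 38.4 kN.
A_AB = 1569 mm².
A_BC = 288.8 mm².
δ_AB = 38400·463/(1569·200000) = 0.05665 mm
δ_BC = 12900·371/(288.8·202000) = 0.08205 mm
δ = Σδ_i = 0.1387 mm.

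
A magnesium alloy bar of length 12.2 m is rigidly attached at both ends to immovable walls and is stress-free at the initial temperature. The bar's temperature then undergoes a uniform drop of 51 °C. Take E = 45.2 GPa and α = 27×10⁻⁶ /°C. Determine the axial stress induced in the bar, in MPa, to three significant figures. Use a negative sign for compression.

62.2 MPa

Free thermal expansion αLΔT = 27e-6 · 12200 · -51 = -16.8 mm.
The walls impose strain ε = −(-16.8)/12200 = 1.3770e-03; σ = Eε = 45200 · 1.3770e-03 = 62.24 MPa.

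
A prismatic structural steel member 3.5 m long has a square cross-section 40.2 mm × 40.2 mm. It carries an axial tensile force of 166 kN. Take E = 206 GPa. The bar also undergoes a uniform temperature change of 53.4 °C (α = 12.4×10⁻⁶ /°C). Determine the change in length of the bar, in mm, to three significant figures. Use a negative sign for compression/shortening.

4.06 mm

A = 1616 mm².
δ_mech = NL/(AE) = 166000·3500/(1616·206000) = 1.745 mm.
δ_thermal = αLΔT = 12.4e-6·3500·53.4 = 2.318 mm.
δ = δ_mech + δ_thermal = 4.063 mm.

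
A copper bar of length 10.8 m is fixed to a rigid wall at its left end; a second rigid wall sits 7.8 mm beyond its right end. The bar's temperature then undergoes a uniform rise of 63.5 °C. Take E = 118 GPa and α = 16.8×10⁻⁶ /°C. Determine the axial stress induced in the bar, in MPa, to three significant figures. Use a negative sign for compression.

Free thermal expansion αLΔT = 16.8e-6 · 10800 · 63.5 = 11.52 mm.
The walls engage after the gap closes; constrained expansion = 11.52 − 7.8 = 3.721 mm.
The walls impose strain ε = −(3.721)/10800 = -3.4458e-04; σ = Eε = 118000 · -3.4458e-04 = -40.66 MPa.

-40.7 MPa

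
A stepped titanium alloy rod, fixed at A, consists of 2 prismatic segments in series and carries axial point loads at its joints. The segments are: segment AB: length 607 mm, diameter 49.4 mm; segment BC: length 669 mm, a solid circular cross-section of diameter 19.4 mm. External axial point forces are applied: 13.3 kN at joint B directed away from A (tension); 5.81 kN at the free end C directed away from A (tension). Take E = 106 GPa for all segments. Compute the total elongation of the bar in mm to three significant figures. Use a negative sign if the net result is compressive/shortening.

0.181 mm

Internal axial forces (sectioning from the free end, tension +): N_BC = 5.81 kN, N_AB = 19.11 kN.
A_AB = 1917 mm².
A_BC = 295.6 mm².
δ_AB = 19110·607/(1917·106000) = 0.0571 mm
δ_BC = 5810·669/(295.6·106000) = 0.1241 mm
δ = Σδ_i = 0.1811 mm.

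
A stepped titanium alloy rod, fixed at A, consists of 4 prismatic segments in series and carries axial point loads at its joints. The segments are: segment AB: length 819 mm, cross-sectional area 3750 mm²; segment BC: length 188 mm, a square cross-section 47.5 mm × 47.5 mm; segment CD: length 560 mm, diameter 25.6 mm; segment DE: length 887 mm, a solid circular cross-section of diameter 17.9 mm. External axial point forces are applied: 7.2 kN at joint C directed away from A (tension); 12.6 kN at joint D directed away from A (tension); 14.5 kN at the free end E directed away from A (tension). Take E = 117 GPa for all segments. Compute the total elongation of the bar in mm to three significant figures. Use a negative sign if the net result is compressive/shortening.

0.777 mm

Internal axial forces (sectioning from the free end, tension +): N_DE = 14.5 kN, N_CD = 27.1 kN, N_BC = 34.3 kN, N_AB = 34.3 kN.
A_BC = 2256 mm².
A_CD = 514.7 mm².
A_DE = 251.6 mm².
δ_AB = 34300·819/(3750·117000) = 0.06403 mm
δ_BC = 34300·188/(2256·117000) = 0.02443 mm
δ_CD = 27100·560/(514.7·117000) = 0.252 mm
δ_DE = 14500·887/(251.6·117000) = 0.4368 mm
δ = Σδ_i = 0.7773 mm.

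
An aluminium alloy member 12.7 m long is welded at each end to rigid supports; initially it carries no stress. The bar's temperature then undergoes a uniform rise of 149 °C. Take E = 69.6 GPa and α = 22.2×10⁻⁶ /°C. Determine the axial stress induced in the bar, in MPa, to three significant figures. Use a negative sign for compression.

Free thermal expansion αLΔT = 22.2e-6 · 12700 · 149 = 42.01 mm.
The walls impose strain ε = −(42.01)/12700 = -3.3078e-03; σ = Eε = 69600 · -3.3078e-03 = -230.2 MPa.

-230 MPa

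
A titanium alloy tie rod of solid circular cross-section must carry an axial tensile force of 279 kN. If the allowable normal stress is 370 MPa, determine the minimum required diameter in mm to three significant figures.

Required area A ≥ P/σ_allow = 279000/370 = 754.1 mm².
For a solid circular section, d ≥ √(4A/π) = 30.99 mm.

31.0 mm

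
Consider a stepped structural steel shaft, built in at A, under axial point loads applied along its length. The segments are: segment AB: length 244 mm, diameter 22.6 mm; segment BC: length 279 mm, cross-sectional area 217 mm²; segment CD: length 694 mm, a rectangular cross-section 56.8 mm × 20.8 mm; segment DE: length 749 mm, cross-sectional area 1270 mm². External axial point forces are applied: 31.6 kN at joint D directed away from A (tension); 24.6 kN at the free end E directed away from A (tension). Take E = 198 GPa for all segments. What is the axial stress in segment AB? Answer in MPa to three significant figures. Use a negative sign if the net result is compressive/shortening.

Internal axial forces (sectioning from the free end, tension +): N_DE = 24.6 kN, N_CD = 56.2 kN, N_BC = 56.2 kN, N_AB = 56.2 kN.
A_AB = 401.1 mm².
σ_AB = N_AB/A_AB = 56200/401.1 = 140.1 MPa.

140 MPa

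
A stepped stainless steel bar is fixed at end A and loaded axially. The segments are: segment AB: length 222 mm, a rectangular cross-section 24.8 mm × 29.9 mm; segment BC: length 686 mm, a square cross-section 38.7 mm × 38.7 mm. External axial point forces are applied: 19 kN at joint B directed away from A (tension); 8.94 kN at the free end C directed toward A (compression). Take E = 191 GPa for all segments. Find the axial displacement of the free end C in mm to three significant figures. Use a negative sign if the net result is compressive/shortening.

-0.00567 mm

Internal axial forces (sectioning from the free end, tension +): N_BC = -8.94 kN, N_AB = 10.06 kN.
A_AB = 741.5 mm².
A_BC = 1498 mm².
δ_AB = 10060·222/(741.5·191000) = 0.01577 mm
δ_BC = -8940·686/(1498·191000) = -0.02144 mm
δ = Σδ_i = -0.00567 mm.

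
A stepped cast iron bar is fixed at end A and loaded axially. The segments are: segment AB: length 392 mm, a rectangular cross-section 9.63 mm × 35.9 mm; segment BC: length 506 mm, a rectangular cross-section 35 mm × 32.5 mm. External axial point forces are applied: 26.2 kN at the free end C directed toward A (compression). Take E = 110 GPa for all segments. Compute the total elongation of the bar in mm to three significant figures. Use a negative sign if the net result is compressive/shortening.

-0.376 mm

Internal axial forces (sectioning from the free end, tension +): N_BC = -26.2 kN, N_AB = -26.2 kN.
A_AB = 345.7 mm².
A_BC = 1138 mm².
δ_AB = -26200·392/(345.7·110000) = -0.2701 mm
δ_BC = -26200·506/(1138·110000) = -0.106 mm
δ = Σδ_i = -0.376 mm.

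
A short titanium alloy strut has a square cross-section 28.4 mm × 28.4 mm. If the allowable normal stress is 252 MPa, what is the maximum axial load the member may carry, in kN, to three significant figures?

A = 806.6 mm².
P_max = σ_allow · A = 252 · 806.6 = 203300 N = 203.3 kN.

203 kN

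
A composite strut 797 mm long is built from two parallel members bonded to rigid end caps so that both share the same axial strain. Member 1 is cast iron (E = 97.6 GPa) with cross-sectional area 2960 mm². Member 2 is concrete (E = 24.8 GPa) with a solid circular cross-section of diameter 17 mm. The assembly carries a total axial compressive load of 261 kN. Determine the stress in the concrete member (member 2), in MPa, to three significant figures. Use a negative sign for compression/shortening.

-22.0 MPa

A_2 = 227 mm².
Equal strain + equilibrium ⇒ each member carries load in proportion to AE: A₁E₁ = 288900000 N, A₂E₂ = 5629000 N, ΣAE = 294500000 N.
σ₂ = P·E₂/ΣAE = -261000·24800/294500000 = -21.98 MPa.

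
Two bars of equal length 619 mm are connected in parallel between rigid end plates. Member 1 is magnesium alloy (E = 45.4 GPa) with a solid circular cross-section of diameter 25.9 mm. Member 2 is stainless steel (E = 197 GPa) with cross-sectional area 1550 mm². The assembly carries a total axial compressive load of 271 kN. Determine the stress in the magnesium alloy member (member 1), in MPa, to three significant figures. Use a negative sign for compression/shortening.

A_1 = 526.9 mm².
Equal strain + equilibrium ⇒ each member carries load in proportion to AE: A₁E₁ = 23920000 N, A₂E₂ = 305400000 N, ΣAE = 329300000 N.
σ₁ = P·E₁/ΣAE = -271000·45400/329300000 = -37.37 MPa.

-37.4 MPa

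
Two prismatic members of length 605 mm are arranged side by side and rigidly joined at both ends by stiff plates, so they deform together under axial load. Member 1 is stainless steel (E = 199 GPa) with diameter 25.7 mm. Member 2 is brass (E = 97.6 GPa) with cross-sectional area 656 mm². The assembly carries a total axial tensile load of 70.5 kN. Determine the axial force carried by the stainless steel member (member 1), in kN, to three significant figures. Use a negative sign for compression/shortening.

A_1 = 518.7 mm².
Equal strain + equilibrium ⇒ each member carries load in proportion to AE: A₁E₁ = 103200000 N, A₂E₂ = 64030000 N, ΣAE = 167300000 N.
F₁ = P·A₁E₁/ΣAE = 70500·103200000/167300000 = 43510 N.

43.5 kN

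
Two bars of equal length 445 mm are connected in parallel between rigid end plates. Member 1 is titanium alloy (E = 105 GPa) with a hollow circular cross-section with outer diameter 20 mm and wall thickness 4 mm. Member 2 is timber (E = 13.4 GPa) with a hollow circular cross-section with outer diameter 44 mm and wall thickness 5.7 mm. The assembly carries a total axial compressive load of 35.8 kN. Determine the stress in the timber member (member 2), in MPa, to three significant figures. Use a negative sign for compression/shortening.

-15.8 MPa

A_1 = 201.1 mm².
A_2 = 685.8 mm².
Equal strain + equilibrium ⇒ each member carries load in proportion to AE: A₁E₁ = 21110000 N, A₂E₂ = 9190000 N, ΣAE = 30300000 N.
σ₂ = P·E₂/ΣAE = -35800·13400/30300000 = -15.83 MPa.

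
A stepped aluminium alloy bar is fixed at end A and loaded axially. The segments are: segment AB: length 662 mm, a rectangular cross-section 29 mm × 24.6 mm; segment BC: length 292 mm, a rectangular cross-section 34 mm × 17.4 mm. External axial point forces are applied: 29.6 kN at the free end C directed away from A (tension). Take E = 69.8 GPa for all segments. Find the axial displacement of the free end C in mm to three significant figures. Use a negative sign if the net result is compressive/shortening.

Internal axial forces (sectioning from the free end, tension +): N_BC = 29.6 kN, N_AB = 29.6 kN.
A_AB = 713.4 mm².
A_BC = 591.6 mm².
δ_AB = 29600·662/(713.4·69800) = 0.3935 mm
δ_BC = 29600·292/(591.6·69800) = 0.2093 mm
δ = Σδ_i = 0.6028 mm.

0.603 mm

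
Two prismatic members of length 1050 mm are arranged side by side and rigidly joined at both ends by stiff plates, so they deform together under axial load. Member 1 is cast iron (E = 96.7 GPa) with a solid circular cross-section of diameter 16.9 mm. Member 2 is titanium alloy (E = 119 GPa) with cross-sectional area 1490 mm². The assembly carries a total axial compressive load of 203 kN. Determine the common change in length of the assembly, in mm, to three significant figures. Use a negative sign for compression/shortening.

-1.07 mm

A_1 = 224.3 mm².
Equal strain + equilibrium ⇒ each member carries load in proportion to AE: A₁E₁ = 21690000 N, A₂E₂ = 177300000 N, ΣAE = 199000000 N.
δ = PL/ΣAE = -203000·1050/199000000 = -1.071 mm.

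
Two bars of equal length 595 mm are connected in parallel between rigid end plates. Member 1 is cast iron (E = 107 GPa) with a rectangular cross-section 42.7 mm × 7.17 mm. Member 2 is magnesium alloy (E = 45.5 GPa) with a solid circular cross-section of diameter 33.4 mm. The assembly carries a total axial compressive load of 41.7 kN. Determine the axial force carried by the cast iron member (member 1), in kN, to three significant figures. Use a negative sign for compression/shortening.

-18.8 kN

A_1 = 306.2 mm².
A_2 = 876.2 mm².
Equal strain + equilibrium ⇒ each member carries load in proportion to AE: A₁E₁ = 32760000 N, A₂E₂ = 39870000 N, ΣAE = 72620000 N.
F₁ = P·A₁E₁/ΣAE = -41700·32760000/72620000 = -18810 N.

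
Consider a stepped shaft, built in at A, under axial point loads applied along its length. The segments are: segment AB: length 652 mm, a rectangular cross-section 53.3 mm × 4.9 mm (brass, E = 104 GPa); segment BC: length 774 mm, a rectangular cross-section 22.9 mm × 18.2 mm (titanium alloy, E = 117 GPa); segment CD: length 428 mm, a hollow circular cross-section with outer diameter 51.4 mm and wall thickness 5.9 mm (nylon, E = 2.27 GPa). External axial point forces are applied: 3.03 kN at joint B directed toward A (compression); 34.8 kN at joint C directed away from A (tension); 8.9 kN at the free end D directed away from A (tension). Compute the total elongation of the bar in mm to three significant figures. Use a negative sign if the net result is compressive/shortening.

3.66 mm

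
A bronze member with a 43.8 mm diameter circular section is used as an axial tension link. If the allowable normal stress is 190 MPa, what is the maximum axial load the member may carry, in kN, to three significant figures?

286 kN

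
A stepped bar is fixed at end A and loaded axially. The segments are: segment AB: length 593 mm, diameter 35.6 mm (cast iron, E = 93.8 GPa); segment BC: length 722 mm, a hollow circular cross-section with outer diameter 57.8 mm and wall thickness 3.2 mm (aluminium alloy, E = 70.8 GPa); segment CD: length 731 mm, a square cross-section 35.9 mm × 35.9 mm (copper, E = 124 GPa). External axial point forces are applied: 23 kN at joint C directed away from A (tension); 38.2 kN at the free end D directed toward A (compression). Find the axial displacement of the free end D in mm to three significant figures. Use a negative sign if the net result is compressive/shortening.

-0.554 mm

Internal axial forces (sectioning from the free end, tension +): N_CD = -38.2 kN, N_BC = -15.2 kN, N_AB = -15.2 kN.
A_AB = 995.4 mm².
A_BC = 548.9 mm².
A_CD = 1289 mm².
δ_AB = -15200·593/(995.4·93800) = -0.09654 mm
δ_BC = -15200·722/(548.9·70800) = -0.2824 mm
δ_CD = -38200·731/(1289·124000) = -0.1747 mm
δ = Σδ_i = -0.5537 mm.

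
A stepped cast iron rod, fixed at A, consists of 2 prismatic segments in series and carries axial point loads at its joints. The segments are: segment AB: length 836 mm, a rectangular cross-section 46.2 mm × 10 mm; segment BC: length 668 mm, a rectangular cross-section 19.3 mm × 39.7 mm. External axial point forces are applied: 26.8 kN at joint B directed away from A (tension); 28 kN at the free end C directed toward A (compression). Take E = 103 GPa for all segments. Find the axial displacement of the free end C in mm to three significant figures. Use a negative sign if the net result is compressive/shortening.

-0.258 mm

Internal axial forces (sectioning from the free end, tension +): N_BC = -28 kN, N_AB = -1.2 kN.
A_AB = 462 mm².
A_BC = 766.2 mm².
δ_AB = -1200·836/(462·103000) = -0.02108 mm
δ_BC = -28000·668/(766.2·103000) = -0.237 mm
δ = Σδ_i = -0.2581 mm.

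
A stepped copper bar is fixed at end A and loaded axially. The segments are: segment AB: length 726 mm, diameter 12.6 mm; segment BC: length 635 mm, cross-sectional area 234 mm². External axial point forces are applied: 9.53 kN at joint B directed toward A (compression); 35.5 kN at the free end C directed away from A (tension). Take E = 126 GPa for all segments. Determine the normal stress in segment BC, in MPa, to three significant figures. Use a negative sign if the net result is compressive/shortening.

152 MPa

Internal axial forces (sectioning from the free end, tension +): N_BC = 35.5 kN, N_AB = 25.97 kN.
σ_BC = N_BC/A_BC = 35500/234 = 151.7 MPa.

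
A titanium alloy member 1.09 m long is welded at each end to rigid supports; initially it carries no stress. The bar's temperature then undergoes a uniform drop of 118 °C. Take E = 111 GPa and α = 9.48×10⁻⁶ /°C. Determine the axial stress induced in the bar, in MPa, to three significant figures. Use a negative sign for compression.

124 MPa

Free thermal expansion αLΔT = 9.48e-6 · 1090 · -118 = -1.219 mm.
The walls impose strain ε = −(-1.219)/1090 = 1.1186e-03; σ = Eε = 111000 · 1.1186e-03 = 124.2 MPa.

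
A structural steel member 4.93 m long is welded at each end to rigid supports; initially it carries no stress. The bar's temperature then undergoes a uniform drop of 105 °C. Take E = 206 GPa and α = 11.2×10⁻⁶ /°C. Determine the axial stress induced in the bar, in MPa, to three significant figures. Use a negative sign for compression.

Free thermal expansion αLΔT = 11.2e-6 · 4930 · -105 = -5.798 mm.
The walls impose strain ε = −(-5.798)/4930 = 1.1760e-03; σ = Eε = 206000 · 1.1760e-03 = 242.3 MPa.

242 MPa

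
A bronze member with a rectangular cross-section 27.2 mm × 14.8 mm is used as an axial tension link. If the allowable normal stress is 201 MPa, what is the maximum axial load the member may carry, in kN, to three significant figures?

80.9 kN

A = 402.6 mm².
P_max = σ_allow · A = 201 · 402.6 = 80910 N = 80.91 kN.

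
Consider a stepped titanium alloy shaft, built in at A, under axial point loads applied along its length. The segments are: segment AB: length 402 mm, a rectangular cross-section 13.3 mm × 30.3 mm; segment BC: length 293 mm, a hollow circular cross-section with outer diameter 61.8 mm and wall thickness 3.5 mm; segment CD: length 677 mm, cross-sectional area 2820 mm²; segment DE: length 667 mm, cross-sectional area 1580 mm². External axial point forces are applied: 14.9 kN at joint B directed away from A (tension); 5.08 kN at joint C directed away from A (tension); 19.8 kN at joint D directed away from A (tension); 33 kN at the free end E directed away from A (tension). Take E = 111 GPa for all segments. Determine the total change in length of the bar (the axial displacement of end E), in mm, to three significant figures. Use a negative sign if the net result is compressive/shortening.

Internal axial forces (sectioning from the free end, tension +): N_DE = 33 kN, N_CD = 52.8 kN, N_BC = 57.88 kN, N_AB = 72.78 kN.
A_AB = 403 mm².
A_BC = 641 mm².
δ_AB = 72780·402/(403·111000) = 0.6541 mm
δ_BC = 57880·293/(641·111000) = 0.2383 mm
δ_CD = 52800·677/(2820·111000) = 0.1142 mm
δ_DE = 33000·667/(1580·111000) = 0.1255 mm
δ = Σδ_i = 1.132 mm.

1.13 mm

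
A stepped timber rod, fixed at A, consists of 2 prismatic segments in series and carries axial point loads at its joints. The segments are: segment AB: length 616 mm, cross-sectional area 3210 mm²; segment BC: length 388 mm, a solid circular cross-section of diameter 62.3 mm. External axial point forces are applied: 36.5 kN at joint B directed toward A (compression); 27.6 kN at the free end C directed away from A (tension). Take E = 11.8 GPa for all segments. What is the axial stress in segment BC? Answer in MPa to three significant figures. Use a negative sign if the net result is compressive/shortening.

Internal axial forces (sectioning from the free end, tension +): N_BC = 27.6 kN, N_AB = -8.9 kN.
A_BC = 3048 mm².
σ_BC = N_BC/A_BC = 27600/3048 = 9.054 MPa.

9.05 MPa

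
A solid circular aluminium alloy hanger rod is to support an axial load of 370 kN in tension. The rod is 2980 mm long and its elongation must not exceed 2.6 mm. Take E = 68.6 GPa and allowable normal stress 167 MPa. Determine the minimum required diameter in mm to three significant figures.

88.7 mm

Required area A ≥ P/σ_allow = 370000/167 = 2216 mm².
For a solid circular section, d ≥ √(4A/π) = 53.11 mm.
Elongation limit: A ≥ PL/(Eδ_allow) = 370000·2980/(68600·2.6) = 6182 mm² ⇒ d ≥ 88.72 mm.
The elongation limit governs.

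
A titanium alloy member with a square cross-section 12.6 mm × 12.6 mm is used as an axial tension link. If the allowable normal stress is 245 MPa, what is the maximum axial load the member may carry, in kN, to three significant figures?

38.9 kN

A = 158.8 mm².
P_max = σ_allow · A = 245 · 158.8 = 38900 N = 38.9 kN.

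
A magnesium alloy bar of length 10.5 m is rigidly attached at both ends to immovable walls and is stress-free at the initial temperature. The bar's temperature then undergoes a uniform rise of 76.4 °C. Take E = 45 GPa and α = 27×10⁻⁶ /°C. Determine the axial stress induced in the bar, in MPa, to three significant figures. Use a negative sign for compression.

-92.8 MPa

Free thermal expansion αLΔT = 27e-6 · 10500 · 76.4 = 21.66 mm.
The walls impose strain ε = −(21.66)/10500 = -2.0628e-03; σ = Eε = 45000 · -2.0628e-03 = -92.83 MPa.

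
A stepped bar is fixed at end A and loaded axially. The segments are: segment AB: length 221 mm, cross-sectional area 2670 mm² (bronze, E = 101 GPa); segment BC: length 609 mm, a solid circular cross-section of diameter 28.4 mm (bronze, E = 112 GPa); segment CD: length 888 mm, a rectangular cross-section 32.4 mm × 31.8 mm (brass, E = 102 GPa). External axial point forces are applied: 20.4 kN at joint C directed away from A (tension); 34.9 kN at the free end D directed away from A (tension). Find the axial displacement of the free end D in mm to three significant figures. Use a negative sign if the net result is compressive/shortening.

Internal axial forces (sectioning from the free end, tension +): N_CD = 34.9 kN, N_BC = 55.3 kN, N_AB = 55.3 kN.
A_BC = 633.5 mm².
A_CD = 1030 mm².
δ_AB = 55300·221/(2670·101000) = 0.04532 mm
δ_BC = 55300·609/(633.5·112000) = 0.4747 mm
δ_CD = 34900·888/(1030·102000) = 0.2949 mm
δ = Σδ_i = 0.8149 mm.

0.815 mm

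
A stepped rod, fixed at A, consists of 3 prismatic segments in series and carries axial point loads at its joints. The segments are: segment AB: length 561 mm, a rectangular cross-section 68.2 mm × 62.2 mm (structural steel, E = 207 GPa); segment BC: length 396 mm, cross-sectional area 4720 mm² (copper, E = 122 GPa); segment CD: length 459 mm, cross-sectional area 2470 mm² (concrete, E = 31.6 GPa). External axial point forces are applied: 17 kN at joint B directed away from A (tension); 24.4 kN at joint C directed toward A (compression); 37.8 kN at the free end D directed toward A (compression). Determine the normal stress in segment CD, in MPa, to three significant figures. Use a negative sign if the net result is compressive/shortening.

-15.3 MPa

Internal axial forces (sectioning from the free end, tension +): N_CD = -37.8 kN, N_BC = -62.2 kN, N_AB = -45.2 kN.
σ_CD = N_CD/A_CD = -37800/2470 = -15.3 MPa.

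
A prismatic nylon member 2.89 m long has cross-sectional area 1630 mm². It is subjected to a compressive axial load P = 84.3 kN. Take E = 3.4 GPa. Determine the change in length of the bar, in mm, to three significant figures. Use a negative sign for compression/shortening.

-44.0 mm

δ_mech = NL/(AE) = -84300·2890/(1630·3400) = -43.96 mm.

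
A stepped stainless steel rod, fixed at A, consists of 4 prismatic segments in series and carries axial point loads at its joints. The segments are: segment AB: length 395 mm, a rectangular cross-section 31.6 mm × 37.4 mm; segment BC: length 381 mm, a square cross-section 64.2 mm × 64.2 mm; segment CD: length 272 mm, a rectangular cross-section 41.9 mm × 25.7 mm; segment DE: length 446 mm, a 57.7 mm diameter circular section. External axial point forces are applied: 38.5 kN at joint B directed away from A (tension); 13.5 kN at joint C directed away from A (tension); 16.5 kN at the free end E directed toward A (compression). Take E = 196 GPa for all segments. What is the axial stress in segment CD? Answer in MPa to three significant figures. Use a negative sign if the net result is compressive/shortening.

Internal axial forces (sectioning from the free end, tension +): N_DE = -16.5 kN, N_CD = -16.5 kN, N_BC = -3 kN, N_AB = 35.5 kN.
A_CD = 1077 mm².
σ_CD = N_CD/A_CD = -16500/1077 = -15.32 MPa.

-15.3 MPa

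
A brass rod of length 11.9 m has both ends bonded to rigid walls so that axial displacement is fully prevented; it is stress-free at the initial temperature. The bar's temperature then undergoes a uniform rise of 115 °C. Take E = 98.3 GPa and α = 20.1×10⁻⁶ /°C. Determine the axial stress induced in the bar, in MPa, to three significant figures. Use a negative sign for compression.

-227 MPa

Free thermal expansion αLΔT = 20.1e-6 · 11900 · 115 = 27.51 mm.
The walls impose strain ε = −(27.51)/11900 = -2.3115e-03; σ = Eε = 98300 · -2.3115e-03 = -227.2 MPa.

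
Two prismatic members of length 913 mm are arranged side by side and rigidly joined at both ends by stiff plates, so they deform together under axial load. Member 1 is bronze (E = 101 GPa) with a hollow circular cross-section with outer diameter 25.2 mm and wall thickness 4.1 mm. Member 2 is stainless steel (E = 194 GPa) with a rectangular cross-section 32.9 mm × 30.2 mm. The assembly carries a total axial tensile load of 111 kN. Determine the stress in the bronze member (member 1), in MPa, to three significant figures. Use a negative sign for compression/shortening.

50.9 MPa

A_1 = 271.8 mm².
A_2 = 993.6 mm².
Equal strain + equilibrium ⇒ each member carries load in proportion to AE: A₁E₁ = 27450000 N, A₂E₂ = 192800000 N, ΣAE = 220200000 N.
σ₁ = P·E₁/ΣAE = 111000·101000/220200000 = 50.91 MPa.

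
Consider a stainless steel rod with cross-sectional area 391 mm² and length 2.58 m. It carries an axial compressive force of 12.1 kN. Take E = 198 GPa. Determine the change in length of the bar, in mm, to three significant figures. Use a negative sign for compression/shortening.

-0.403 mm

δ_mech = NL/(AE) = -12100·2580/(391·198000) = -0.4032 mm.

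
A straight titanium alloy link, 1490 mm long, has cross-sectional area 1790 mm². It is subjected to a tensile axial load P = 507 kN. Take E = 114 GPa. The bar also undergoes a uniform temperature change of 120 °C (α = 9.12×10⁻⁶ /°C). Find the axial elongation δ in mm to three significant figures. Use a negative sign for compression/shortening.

5.33 mm

δ_mech = NL/(AE) = 507000·1490/(1790·114000) = 3.702 mm.
δ_thermal = αLΔT = 9.12e-6·1490·120 = 1.631 mm.
δ = δ_mech + δ_thermal = 5.333 mm.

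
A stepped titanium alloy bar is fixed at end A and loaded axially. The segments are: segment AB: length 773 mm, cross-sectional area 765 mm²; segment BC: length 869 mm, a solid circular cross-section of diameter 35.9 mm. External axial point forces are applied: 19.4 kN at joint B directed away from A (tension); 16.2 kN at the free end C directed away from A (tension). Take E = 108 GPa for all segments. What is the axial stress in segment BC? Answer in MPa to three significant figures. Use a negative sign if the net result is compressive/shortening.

16.0 MPa

Internal axial forces (sectioning from the free end, tension +): N_BC = 16.2 kN, N_AB = 35.6 kN.
A_BC = 1012 mm².
σ_BC = N_BC/A_BC = 16200/1012 = 16 MPa.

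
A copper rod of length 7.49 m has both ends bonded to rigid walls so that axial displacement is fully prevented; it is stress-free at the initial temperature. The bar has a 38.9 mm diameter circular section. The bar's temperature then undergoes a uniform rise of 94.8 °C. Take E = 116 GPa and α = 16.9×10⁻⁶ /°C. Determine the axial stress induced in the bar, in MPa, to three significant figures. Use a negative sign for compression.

Free thermal expansion αLΔT = 16.9e-6 · 7490 · 94.8 = 12 mm.
The walls impose strain ε = −(12)/7490 = -1.6021e-03; σ = Eε = 116000 · -1.6021e-03 = -185.8 MPa.

-186 MPa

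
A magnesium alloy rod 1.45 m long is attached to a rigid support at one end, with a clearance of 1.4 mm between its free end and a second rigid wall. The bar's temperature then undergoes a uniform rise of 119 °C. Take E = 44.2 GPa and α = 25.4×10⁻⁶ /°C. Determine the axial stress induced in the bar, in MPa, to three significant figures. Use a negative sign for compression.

-90.9 MPa

Free thermal expansion αLΔT = 25.4e-6 · 1450 · 119 = 4.383 mm.
The walls engage after the gap closes; constrained expansion = 4.383 − 1.4 = 2.983 mm.
The walls impose strain ε = −(2.983)/1450 = -2.0571e-03; σ = Eε = 44200 · -2.0571e-03 = -90.92 MPa.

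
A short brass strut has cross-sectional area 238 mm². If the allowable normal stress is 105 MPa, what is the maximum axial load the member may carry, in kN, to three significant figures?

P_max = σ_allow · A = 105 · 238 = 24990 N = 24.99 kN.

25.0 kN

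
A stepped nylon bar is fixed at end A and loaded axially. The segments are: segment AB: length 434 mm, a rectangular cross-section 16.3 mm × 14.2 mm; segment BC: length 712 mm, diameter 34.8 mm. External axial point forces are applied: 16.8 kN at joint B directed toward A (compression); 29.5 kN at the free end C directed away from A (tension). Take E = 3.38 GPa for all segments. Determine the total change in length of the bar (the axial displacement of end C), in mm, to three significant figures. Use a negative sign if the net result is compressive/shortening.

Internal axial forces (sectioning from the free end, tension +): N_BC = 29.5 kN, N_AB = 12.7 kN.
A_AB = 231.5 mm².
A_BC = 951.1 mm².
δ_AB = 12700·434/(231.5·3380) = 7.045 mm
δ_BC = 29500·712/(951.1·3380) = 6.533 mm
δ = Σδ_i = 13.58 mm.

13.6 mm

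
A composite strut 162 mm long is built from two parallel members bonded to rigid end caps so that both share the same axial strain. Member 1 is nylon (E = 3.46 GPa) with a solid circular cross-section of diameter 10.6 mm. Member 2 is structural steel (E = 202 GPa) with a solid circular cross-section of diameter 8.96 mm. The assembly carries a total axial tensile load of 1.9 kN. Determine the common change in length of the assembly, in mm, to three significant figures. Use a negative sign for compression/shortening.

0.0236 mm

A_1 = 88.25 mm².
A_2 = 63.05 mm².
Equal strain + equilibrium ⇒ each member carries load in proportion to AE: A₁E₁ = 305300 N, A₂E₂ = 12740000 N, ΣAE = 13040000 N.
δ = PL/ΣAE = 1900·162/13040000 = 0.0236 mm.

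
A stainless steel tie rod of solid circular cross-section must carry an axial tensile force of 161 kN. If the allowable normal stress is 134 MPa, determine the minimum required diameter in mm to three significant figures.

39.1 mm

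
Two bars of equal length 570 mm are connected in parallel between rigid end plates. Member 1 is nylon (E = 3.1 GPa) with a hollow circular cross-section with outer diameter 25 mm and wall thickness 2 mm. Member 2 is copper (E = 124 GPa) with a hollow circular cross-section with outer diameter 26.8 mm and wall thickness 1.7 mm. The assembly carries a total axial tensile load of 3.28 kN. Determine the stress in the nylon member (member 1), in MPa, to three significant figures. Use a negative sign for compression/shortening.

A_1 = 144.5 mm².
A_2 = 134.1 mm².
Equal strain + equilibrium ⇒ each member carries load in proportion to AE: A₁E₁ = 448000 N, A₂E₂ = 16620000 N, ΣAE = 17070000 N.
σ₁ = P·E₁/ΣAE = 3280·3100/17070000 = 0.5957 MPa.

0.596 MPa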